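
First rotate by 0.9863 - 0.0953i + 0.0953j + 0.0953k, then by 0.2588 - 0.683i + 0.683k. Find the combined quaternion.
0.1251 - 0.7634i + 0.0247j + 0.6332k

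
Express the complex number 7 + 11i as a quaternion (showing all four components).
7 + 11i + 0j + 0k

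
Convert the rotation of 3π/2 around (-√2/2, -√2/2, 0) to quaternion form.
-0.7071 - 0.5i - 0.5j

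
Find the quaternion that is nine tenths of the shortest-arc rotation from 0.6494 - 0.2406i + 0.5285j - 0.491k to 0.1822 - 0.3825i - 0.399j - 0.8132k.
0.2538 - 0.391i - 0.3095j - 0.8288k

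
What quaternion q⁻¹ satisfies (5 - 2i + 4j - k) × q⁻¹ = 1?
0.1087 + 0.0435i - 0.087j + 0.0217k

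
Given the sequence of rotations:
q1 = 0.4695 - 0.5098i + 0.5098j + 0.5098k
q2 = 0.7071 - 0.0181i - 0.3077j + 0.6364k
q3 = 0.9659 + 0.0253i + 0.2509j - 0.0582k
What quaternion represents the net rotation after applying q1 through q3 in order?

q2 · q1 = 0.1552 - 0.8503i - 0.0992j + 0.4932k
q3 · q2 · q1 = 0.225 - 0.6994i - 0.0199j + 0.6782k
0.225 - 0.6994i - 0.0199j + 0.6782k


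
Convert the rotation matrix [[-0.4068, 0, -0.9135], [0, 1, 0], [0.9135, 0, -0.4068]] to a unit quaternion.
0.5446 - 0.8387j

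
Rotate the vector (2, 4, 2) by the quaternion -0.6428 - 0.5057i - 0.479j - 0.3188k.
(2.851, 2.24, 3.295)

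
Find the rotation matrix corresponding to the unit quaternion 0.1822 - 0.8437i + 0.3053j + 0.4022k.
[[0.4901, -0.6617, -0.5674], [-0.3686, -0.7472, 0.553], [-0.7899, -0.0619, -0.6101]]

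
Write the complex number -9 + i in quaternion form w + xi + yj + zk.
-9 + i + 0j + 0k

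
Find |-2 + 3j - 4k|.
√29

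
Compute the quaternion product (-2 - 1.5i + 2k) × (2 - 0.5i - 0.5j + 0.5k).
-5.75 - i + 0.75j + 3.75k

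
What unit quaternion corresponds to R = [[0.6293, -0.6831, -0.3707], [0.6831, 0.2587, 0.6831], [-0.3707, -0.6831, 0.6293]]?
0.7933 - 0.4305i + 0.4305k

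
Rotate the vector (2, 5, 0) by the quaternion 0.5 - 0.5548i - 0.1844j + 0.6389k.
(-1.94, -0.473, -5.001)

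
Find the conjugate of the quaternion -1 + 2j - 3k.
-1 - 2j + 3k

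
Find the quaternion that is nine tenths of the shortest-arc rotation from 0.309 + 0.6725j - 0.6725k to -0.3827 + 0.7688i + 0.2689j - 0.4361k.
-0.3226 + 0.728i + 0.3413j - 0.4996k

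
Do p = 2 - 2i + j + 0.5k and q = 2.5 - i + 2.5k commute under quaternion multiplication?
No: pq = 1.75 - 4.5i + 7j + 7.25k ≠ 1.75 - 9.5i - 2j + 5.25k = qp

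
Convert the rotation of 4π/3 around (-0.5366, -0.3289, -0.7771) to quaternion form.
-0.5 - 0.4647i - 0.2848j - 0.673k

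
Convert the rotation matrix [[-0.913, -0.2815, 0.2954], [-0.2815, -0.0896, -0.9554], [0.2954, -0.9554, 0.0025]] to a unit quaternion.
0.2086i - 0.6747j + 0.708k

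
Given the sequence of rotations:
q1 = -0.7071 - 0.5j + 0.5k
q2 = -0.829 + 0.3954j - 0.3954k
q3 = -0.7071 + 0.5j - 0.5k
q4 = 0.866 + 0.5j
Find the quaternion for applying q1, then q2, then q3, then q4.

q2 · q1 = 0.9816 + 0.1349j - 0.1349k
q3 · q2 · q1 = -0.829 + 0.3954j - 0.3954k
q4 · q3 · q2 · q1 = -0.9156 - 0.1977i - 0.0721j - 0.3424k
-0.9156 - 0.1977i - 0.0721j - 0.3424k


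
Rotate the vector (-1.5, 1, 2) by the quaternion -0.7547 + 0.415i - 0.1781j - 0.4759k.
(-1.844, 0.939, 1.723)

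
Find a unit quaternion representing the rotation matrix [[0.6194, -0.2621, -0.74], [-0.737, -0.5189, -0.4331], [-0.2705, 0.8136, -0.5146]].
0.3827 + 0.8144i - 0.3067j - 0.3102k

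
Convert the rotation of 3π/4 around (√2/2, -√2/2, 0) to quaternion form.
0.3827 + 0.6533i - 0.6533j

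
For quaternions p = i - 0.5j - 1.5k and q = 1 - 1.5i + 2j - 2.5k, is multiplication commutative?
No: pq = -1.25 + 5.25i + 4.25j - 0.25k ≠ -1.25 - 3.25i - 5.25j - 2.75k = qp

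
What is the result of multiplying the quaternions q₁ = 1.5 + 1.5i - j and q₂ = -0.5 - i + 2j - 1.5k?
2.75 - 0.75i + 5.75j - 0.25k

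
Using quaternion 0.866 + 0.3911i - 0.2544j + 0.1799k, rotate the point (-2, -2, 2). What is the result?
(-1.19, -3.022, -1.205)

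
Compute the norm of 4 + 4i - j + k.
√34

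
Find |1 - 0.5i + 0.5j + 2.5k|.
2.784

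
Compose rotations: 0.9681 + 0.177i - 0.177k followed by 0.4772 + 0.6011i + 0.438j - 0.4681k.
0.2727 + 0.5889i + 0.4476j - 0.6152k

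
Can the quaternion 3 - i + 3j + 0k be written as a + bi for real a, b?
No. The quaternion 3 - i + 3j has j-coefficient y = 3 and k-coefficient z = 0, not both zero, so it does not lie in the complex subalgebra spanned by 1 and i.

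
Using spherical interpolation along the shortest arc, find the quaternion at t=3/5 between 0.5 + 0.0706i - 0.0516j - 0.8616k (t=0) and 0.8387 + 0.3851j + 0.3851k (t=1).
0.9429 + 0.04i + 0.2735j - 0.1857k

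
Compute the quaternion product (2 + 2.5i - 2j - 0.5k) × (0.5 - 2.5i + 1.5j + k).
10.75 - 5i + 0.75j + 0.5k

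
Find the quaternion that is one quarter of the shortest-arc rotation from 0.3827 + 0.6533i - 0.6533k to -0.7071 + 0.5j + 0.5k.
0.51 + 0.5235i - 0.1437j - 0.6673k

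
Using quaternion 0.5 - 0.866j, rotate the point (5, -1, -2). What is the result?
(-0.768, -1, 5.33)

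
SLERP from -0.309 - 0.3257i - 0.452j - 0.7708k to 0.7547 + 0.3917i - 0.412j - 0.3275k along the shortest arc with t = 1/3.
0.1013 - 0.0865i - 0.5776j - 0.8054k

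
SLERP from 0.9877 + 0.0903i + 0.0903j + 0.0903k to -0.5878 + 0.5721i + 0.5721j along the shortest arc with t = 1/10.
0.9962 + 0.0148i + 0.0148j + 0.0845k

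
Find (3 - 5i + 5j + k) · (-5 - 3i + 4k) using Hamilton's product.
-34 + 36i - 8j + 22k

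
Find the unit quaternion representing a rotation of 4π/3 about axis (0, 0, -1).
-0.5 - 0.866k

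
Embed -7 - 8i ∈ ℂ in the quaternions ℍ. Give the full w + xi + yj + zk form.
-7 - 8i + 0j + 0k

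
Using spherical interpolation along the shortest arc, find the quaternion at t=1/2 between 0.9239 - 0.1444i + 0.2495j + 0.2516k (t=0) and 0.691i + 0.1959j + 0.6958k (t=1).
0.6162 + 0.3645i + 0.297j + 0.6318k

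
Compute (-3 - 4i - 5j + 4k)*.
-3 + 4i + 5j - 4k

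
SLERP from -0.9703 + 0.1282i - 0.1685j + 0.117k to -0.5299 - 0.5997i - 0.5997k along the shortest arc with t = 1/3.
-0.9668 - 0.1515i - 0.1295j - 0.1601k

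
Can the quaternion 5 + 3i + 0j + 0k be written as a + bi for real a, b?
Yes. The quaternion 5 + 3i has j- and k-coefficients y = z = 0, so it lies in the complex subalgebra spanned by 1 and i.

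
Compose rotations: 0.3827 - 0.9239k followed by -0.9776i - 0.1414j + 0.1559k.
0.144 - 0.2435i - 0.9573j + 0.0597k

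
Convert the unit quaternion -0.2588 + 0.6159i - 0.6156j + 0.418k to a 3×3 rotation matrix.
[[-0.1074, -0.5419, 0.8335], [-0.9747, -0.1081, -0.1959], [0.1963, -0.8334, -0.5166]]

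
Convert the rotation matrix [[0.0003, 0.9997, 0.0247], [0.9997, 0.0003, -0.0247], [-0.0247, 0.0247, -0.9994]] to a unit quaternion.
0.0175 + 0.707i + 0.707j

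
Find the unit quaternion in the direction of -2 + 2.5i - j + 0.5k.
-0.5898 + 0.7372i - 0.2949j + 0.1474k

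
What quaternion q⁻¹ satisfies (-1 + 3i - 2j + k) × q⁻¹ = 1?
-0.0667 - 0.2i + 0.1333j - 0.0667k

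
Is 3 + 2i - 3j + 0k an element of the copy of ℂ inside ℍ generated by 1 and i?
No. The quaternion 3 + 2i - 3j has j-coefficient y = -3 and k-coefficient z = 0, not both zero, so it does not lie in the complex subalgebra spanned by 1 and i.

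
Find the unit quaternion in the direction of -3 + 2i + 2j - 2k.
-0.6547 + 0.4364i + 0.4364j - 0.4364k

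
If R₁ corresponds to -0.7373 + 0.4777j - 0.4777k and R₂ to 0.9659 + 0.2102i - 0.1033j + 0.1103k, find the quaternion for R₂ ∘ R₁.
-0.6101 - 0.1583i + 0.638j - 0.4423k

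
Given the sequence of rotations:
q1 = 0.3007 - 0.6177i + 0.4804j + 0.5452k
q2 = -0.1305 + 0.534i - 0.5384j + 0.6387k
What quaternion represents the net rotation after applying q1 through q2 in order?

q2 · q1 = 0.201 - 0.3592i - 0.9103j + 0.0449k
0.201 - 0.3592i - 0.9103j + 0.0449k


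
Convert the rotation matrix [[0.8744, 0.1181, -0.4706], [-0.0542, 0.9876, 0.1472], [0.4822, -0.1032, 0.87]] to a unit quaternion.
0.9659 - 0.0648i - 0.2466j - 0.0446k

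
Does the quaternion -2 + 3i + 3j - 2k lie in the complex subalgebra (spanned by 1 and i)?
No. The quaternion -2 + 3i + 3j - 2k has j-coefficient y = 3 and k-coefficient z = -2, not both zero, so it does not lie in the complex subalgebra spanned by 1 and i.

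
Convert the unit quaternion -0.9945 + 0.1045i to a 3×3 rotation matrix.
[[1, 0, 0], [0, 0.9782, 0.2079], [0, -0.2079, 0.9782]]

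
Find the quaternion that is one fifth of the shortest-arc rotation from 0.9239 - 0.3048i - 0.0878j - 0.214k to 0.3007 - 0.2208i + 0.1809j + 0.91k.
0.9365 - 0.3437i - 0.0291j + 0.0631k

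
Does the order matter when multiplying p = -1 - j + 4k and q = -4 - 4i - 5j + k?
Yes: pq = -5 + 23i - 7j - 21k ≠ -5 - 15i + 25j - 13k = qp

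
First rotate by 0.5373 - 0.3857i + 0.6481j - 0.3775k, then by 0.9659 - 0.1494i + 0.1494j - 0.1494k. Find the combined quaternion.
0.3081 - 0.4124i + 0.7075j - 0.4841k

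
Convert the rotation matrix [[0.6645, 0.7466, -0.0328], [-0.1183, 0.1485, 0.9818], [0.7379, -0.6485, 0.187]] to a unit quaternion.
0.7071 - 0.5764i - 0.2725j - 0.3058k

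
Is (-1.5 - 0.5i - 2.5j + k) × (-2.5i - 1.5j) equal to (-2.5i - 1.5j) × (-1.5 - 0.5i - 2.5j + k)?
No: pq = -5 + 5.25i - 0.25j - 5.5k ≠ -5 + 2.25i + 4.75j + 5.5k = qp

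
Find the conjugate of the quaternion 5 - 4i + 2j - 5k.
5 + 4i - 2j + 5k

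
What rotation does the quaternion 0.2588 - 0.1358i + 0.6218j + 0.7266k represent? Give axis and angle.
axis = (-0.1406, 0.6437, 0.7522), θ = 5π/6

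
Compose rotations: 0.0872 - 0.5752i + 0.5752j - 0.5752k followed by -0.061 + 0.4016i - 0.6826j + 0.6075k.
0.9677 + 0.1133i - 0.213j - 0.0736k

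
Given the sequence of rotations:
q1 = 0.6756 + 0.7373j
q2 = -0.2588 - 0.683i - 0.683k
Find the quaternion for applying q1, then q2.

q2 · q1 = -0.1748 + 0.0421i - 0.1908j - 0.965k
-0.1748 + 0.0421i - 0.1908j - 0.965k


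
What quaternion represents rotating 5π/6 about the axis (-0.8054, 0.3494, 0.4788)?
0.2588 - 0.778i + 0.3375j + 0.4625k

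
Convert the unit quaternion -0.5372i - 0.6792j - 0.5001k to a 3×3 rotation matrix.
[[-0.4228, 0.7297, 0.5373], [0.7297, -0.0774, 0.6793], [0.5373, 0.6793, -0.4998]]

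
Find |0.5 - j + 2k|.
2.291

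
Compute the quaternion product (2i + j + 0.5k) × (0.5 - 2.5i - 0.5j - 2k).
6.5 - 0.75i + 3.25j + 1.75k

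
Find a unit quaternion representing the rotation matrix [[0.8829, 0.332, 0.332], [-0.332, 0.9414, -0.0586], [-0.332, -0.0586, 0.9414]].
0.9703 + 0.1711j - 0.1711k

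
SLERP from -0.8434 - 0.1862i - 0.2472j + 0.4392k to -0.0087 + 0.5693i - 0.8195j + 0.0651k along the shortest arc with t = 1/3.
-0.7004 + 0.1111i - 0.5854j + 0.3929k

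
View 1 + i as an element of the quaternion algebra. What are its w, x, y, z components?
1 + i + 0j + 0k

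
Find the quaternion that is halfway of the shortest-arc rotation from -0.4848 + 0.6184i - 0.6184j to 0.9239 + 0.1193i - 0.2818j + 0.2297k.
-0.9094 + 0.3222i - 0.2173j - 0.1483k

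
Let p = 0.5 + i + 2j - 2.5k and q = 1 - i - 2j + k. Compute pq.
8 - 2.5i + 2.5j - 2k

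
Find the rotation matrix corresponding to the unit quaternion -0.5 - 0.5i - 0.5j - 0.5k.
[[0, 0, 1], [1, 0, 0], [0, 1, 0]]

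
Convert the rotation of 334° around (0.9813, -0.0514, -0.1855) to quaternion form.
-0.9744 + 0.2207i - 0.0116j - 0.0417k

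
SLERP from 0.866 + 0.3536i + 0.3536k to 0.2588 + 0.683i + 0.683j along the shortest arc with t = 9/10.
0.3486 + 0.6833i + 0.64j + 0.0433k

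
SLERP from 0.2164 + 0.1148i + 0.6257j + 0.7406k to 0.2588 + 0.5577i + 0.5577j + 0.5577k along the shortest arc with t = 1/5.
0.2295 + 0.2092i + 0.6239j + 0.7172k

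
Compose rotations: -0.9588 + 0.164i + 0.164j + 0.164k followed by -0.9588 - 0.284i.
0.9659 + 0.1151i - 0.1107j - 0.2038k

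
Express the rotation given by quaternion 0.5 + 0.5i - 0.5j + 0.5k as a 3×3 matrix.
[[0, -1, 0], [0, 0, -1], [1, 0, 0]]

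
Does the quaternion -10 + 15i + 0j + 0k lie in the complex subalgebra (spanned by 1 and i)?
Yes. The quaternion -10 + 15i has j- and k-coefficients y = z = 0, so it lies in the complex subalgebra spanned by 1 and i.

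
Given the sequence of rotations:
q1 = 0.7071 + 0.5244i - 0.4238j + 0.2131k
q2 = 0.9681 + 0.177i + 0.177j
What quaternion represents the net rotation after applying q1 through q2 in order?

q2 · q1 = 0.6667 + 0.6705i - 0.3228j + 0.0385k
0.6667 + 0.6705i - 0.3228j + 0.0385k


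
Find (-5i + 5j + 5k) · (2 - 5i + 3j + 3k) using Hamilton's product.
-55 - 10i + 20k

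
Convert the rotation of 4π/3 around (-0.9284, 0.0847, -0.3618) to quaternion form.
-0.5 - 0.804i + 0.0734j - 0.3133k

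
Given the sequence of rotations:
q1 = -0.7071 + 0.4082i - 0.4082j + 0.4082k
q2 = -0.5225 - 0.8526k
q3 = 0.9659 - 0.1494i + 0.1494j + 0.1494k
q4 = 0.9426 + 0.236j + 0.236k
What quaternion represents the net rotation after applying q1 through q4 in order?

q2 · q1 = 0.7175 - 0.5613i - 0.1347j + 0.3896k
q3 · q2 · q1 = 0.5711 - 0.571i - 0.0486j + 0.5875k
q4 · q3 · q2 · q1 = 0.4111 - 0.3881i - 0.0458j + 0.8233k
0.4111 - 0.3881i - 0.0458j + 0.8233k


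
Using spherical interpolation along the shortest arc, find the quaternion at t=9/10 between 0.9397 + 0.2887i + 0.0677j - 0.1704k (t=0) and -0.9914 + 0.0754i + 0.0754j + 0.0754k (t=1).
0.9937 - 0.0385i - 0.0613j - 0.0857k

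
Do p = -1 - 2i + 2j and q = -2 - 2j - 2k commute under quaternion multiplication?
No: pq = 6 - 6j + 6k ≠ 6 + 8i + 2j - 2k = qp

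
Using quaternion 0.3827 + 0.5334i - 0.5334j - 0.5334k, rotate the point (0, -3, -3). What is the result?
(3.414, -0.068, -2.518)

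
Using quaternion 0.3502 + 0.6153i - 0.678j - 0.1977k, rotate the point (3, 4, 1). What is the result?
(-3.494, -2.423, 2.814)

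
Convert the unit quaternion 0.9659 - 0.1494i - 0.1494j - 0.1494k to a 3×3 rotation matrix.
[[0.9107, 0.3333, -0.244], [-0.244, 0.9107, 0.3333], [0.3333, -0.244, 0.9107]]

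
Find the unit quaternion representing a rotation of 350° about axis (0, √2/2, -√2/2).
-0.9962 + 0.0616j - 0.0616k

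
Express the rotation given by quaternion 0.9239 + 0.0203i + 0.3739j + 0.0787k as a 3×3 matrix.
[[0.708, -0.1302, 0.6941], [0.1606, 0.9868, 0.0213], [-0.6877, 0.0964, 0.7196]]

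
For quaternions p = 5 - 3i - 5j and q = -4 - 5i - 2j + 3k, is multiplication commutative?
No: pq = -45 - 28i + 19j - 4k ≠ -45 + 2i + j + 34k = qp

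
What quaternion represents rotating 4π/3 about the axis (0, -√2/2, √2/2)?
-0.5 - 0.6124j + 0.6124k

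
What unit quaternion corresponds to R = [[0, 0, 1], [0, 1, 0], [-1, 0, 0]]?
0.7071 + 0.7071j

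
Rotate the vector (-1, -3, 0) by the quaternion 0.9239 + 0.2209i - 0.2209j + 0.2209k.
(0.713, -2.725, -1.438)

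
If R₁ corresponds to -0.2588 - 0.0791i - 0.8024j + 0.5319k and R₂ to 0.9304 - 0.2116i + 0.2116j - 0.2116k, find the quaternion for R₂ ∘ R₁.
0.0248 - 0.0761i - 0.672j + 0.7362k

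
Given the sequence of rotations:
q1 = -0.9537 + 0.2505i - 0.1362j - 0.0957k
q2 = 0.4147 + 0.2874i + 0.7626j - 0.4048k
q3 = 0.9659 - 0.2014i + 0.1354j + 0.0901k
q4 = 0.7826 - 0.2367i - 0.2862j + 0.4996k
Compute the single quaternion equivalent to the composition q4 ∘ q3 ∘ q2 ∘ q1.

q2 · q1 = -0.4024 - 0.2983i - 0.8577j + 0.1162k
q3 · q2 · q1 = -0.3431 - 0.1141i - 0.8864j + 0.2891k
q4 · q3 · q2 · q1 = -0.6936 + 0.352i - 0.5841j + 0.232k
-0.6936 + 0.352i - 0.5841j + 0.232k


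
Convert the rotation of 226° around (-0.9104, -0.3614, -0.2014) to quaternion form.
-0.3907 - 0.838i - 0.3327j - 0.1854k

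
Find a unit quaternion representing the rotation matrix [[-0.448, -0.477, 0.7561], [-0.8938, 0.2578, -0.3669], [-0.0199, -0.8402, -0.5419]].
0.2588 - 0.4572i + 0.7496j - 0.4026k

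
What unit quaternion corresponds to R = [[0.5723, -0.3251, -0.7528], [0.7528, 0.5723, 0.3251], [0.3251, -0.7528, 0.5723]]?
0.8242 - 0.327i - 0.327j + 0.327k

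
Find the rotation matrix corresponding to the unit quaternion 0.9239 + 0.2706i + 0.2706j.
[[0.8536, 0.1464, 0.5], [0.1464, 0.8536, -0.5], [-0.5, 0.5, 0.7071]]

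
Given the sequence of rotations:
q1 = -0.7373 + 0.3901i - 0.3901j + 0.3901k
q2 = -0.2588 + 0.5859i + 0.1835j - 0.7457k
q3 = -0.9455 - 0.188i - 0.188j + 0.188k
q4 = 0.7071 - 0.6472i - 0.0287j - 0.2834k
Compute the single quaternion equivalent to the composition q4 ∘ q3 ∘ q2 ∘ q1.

q2 · q1 = 0.3247 - 0.7523i - 0.5538j + 0.1487k
q3 · q2 · q1 = -0.5805 + 0.7264i + 0.3491j - 0.1169k
q4 · q3 · q2 · q1 = 0.0365 + 0.9916i - 0.018j - 0.1232k
0.0365 + 0.9916i - 0.018j - 0.1232k


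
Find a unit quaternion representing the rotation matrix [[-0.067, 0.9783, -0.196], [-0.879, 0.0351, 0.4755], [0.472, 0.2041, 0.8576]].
0.6756 - 0.1004i - 0.2472j - 0.6873k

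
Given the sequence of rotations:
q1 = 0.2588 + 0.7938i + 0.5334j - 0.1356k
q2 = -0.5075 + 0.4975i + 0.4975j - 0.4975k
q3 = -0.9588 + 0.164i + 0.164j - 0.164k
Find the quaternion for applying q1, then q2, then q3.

q2 · q1 = -0.8591 - 0.0762i - 0.4694j - 0.1895k
q3 · q2 · q1 = 0.8821 - 0.1759i + 0.3527j + 0.2581k
0.8821 - 0.1759i + 0.3527j + 0.2581k


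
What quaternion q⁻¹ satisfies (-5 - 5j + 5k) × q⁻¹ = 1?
-0.0667 + 0.0667j - 0.0667k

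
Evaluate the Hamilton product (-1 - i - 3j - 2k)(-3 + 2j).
9 + 7i + 7j + 4k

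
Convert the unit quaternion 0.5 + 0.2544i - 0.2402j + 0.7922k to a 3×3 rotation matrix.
[[-0.3706, -0.9144, 0.1629], [0.67, -0.3846, -0.635], [0.6433, -0.1262, 0.7552]]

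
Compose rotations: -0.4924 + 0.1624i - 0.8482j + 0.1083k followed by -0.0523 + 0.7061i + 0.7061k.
-0.1654 + 0.2427i + 0.0826j - 0.9523k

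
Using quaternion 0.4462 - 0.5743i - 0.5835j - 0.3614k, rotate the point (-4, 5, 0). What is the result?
(4.732, -0.995, -4.197)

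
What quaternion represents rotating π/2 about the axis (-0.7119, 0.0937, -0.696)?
0.7071 - 0.5034i + 0.0663j - 0.4921k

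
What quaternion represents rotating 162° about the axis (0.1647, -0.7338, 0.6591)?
0.1564 + 0.1627i - 0.7248j + 0.651k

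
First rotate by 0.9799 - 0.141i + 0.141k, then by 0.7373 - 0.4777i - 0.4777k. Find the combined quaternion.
0.7225 - 0.5721i + 0.1347j - 0.3641k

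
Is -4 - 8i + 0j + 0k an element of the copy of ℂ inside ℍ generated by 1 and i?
Yes. The quaternion -4 - 8i has j- and k-coefficients y = z = 0, so it lies in the complex subalgebra spanned by 1 and i.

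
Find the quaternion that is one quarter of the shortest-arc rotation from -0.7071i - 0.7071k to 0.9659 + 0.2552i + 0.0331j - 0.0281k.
-0.3377 - 0.7132i - 0.0116j - 0.6141k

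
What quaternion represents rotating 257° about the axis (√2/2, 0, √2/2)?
-0.6225 + 0.5534i + 0.5534k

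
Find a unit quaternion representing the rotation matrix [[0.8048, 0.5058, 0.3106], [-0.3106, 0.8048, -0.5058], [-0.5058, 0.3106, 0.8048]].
0.9239 + 0.2209i + 0.2209j - 0.2209k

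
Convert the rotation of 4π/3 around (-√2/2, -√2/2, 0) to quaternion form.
-0.5 - 0.6124i - 0.6124j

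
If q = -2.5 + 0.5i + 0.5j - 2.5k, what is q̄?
-2.5 - 0.5i - 0.5j + 2.5k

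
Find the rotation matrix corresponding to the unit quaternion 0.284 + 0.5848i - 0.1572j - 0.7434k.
[[-0.1547, 0.2384, -0.9588], [-0.6061, -0.7893, -0.0984], [-0.7802, 0.5659, 0.2666]]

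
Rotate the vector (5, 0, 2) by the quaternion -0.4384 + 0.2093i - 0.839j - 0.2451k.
(-1.374, 0.508, -5.182)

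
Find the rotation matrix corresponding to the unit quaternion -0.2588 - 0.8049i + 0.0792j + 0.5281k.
[[0.4297, 0.1458, -0.8911], [-0.4008, -0.8535, -0.333], [-0.8091, 0.5003, -0.3083]]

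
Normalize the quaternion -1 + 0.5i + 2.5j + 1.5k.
-0.3203 + 0.1601i + 0.8006j + 0.4804k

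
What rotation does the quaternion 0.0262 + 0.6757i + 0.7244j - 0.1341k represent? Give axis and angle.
axis = (0.6759, 0.7247, -0.1341), θ = 177°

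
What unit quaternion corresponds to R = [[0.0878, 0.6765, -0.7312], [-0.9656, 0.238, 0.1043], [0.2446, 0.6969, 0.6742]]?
0.7071 + 0.2095i - 0.345j - 0.5806k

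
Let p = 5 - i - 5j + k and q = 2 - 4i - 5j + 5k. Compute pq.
-24 - 42i - 34j + 12k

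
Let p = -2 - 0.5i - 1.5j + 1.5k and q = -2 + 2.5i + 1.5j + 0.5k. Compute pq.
6.75 - 7i + 4j - k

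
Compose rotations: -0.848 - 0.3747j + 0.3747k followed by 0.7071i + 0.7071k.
-0.265 - 0.3347i - 0.265j - 0.8646k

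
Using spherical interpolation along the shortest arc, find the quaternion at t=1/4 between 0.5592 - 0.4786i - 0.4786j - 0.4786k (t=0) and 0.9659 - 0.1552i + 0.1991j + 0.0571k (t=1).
0.747 - 0.438i - 0.3317j - 0.3743k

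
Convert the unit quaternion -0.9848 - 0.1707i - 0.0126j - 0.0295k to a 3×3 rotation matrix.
[[0.9979, -0.0538, 0.0349], [0.0624, 0.94, -0.3355], [-0.0147, 0.337, 0.9414]]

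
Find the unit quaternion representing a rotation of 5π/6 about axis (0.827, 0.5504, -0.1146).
0.2588 + 0.7988i + 0.5316j - 0.1107k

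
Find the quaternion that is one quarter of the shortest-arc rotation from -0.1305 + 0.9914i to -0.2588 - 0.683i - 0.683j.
-0.0306 + 0.9807i + 0.1929j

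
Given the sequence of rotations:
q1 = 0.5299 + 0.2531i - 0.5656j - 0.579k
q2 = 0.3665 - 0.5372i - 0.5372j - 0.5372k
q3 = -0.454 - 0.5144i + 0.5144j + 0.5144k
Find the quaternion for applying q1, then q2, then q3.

q2 · q1 = -0.2847 - 0.1847i - 0.939j - 0.0571k
q3 · q2 · q1 = 0.5466 + 0.684i + 0.1555j + 0.4575k
0.5466 + 0.684i + 0.1555j + 0.4575k


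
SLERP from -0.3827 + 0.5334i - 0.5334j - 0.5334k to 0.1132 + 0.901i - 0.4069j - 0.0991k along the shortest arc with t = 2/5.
-0.1962 + 0.7362i - 0.5203j - 0.3858k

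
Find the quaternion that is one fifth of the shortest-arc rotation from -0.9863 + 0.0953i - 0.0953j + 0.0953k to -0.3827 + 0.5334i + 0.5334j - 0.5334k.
-0.9719 + 0.2226i + 0.054j - 0.054k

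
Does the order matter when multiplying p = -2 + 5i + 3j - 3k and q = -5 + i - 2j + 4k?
Yes: pq = 23 - 21i - 34j - 6k ≠ 23 - 33i + 12j + 20k = qp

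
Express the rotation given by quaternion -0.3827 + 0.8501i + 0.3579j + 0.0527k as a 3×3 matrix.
[[0.7383, 0.6488, -0.1843], [0.5682, -0.4509, 0.6884], [0.3635, -0.6129, -0.7015]]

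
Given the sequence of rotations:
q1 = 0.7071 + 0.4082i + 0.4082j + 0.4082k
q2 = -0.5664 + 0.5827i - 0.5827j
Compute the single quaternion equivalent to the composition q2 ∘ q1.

q2 · q1 = -0.4005 - 0.057i - 0.8811j + 0.2445k
-0.4005 - 0.057i - 0.8811j + 0.2445k


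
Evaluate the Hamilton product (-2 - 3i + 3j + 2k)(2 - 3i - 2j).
-7 + 4i + 4j + 19k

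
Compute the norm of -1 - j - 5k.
√27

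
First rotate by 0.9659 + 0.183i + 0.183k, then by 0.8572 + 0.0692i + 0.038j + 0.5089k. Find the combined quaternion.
0.7222 + 0.2307i + 0.1172j + 0.6415k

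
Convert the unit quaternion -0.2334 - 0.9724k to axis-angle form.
axis = (0, 0, -1), θ = 207°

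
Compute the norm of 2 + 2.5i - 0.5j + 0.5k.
3.279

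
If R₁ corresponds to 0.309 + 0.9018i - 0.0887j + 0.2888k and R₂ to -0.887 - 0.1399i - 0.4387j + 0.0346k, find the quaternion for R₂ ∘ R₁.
-0.1968 - 0.9668i + 0.0147j + 0.1626k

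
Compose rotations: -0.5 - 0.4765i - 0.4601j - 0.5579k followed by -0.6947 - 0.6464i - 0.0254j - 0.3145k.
-0.1478 + 0.5237i + 0.1216j + 0.8301k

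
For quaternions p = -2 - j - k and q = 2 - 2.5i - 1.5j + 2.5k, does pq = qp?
No: pq = -3 + i + 3.5j - 9.5k ≠ -3 + 9i - 1.5j - 4.5k = qp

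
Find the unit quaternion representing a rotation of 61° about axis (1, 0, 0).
0.8616 + 0.5075i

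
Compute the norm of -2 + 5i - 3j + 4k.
√54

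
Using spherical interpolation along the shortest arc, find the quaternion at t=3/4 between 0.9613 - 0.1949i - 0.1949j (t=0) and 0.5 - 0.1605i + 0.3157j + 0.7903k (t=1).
0.7057 - 0.1918i + 0.2009j + 0.6518k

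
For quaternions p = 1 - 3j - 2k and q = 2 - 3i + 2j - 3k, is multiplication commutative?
No: pq = 2 + 10i + 2j - 16k ≠ 2 - 16i - 10j + 2k = qp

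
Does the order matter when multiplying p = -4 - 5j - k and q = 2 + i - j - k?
Yes: pq = -14 - 7j + 7k ≠ -14 - 8i - 5j - 3k = qp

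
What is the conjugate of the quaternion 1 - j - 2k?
1 + j + 2k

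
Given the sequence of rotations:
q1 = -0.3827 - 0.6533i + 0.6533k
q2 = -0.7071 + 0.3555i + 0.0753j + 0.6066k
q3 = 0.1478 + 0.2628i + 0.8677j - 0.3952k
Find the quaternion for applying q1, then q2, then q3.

q2 · q1 = 0.1066 + 0.3751i - 0.6574j - 0.6449k
q3 · q2 · q1 = 0.2327 - 0.7359i + 0.0166j - 0.6357k
0.2327 - 0.7359i + 0.0166j - 0.6357k


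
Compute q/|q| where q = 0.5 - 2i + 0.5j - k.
0.2132 - 0.8528i + 0.2132j - 0.4264k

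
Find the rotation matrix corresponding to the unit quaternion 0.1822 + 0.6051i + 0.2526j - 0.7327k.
[[-0.2013, 0.5727, -0.7947], [0.0387, -0.806, -0.5907], [-0.9788, -0.1497, 0.1401]]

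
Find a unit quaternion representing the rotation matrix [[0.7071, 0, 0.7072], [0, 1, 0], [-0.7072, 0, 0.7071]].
0.9239 + 0.3827j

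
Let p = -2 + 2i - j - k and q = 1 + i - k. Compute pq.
-5 + i + 2k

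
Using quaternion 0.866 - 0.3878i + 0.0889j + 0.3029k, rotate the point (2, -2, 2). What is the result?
(2.627, 1.331, 1.825)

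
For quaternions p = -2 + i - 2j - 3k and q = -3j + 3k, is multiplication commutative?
No: pq = 3 - 15i + 3j - 9k ≠ 3 + 15i + 9j - 3k = qp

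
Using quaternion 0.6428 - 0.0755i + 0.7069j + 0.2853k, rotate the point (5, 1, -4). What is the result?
(-4.747, 0.124, -4.41)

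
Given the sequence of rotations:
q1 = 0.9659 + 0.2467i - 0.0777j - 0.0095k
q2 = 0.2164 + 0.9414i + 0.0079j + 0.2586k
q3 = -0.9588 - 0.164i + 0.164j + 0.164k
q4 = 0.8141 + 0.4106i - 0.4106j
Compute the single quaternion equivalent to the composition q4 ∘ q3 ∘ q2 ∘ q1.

q2 · q1 = -0.0202 + 0.9827i + 0.0636j + 0.1726k
q3 · q2 · q1 = 0.1418 - 0.921i + 0.1252j - 0.3404k
q4 · q3 · q2 · q1 = 0.545 - 0.5518i + 0.1835j - 0.6039k
0.545 - 0.5518i + 0.1835j - 0.6039k


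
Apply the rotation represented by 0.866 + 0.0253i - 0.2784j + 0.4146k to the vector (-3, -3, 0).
(0.693, -4.077, -0.948)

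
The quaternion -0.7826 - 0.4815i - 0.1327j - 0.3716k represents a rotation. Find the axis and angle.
axis = (-0.7735, -0.2132, -0.5969), θ = 283°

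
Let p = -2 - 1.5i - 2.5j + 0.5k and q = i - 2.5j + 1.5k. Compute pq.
-5.5 - 4.5i + 7.75j + 3.25k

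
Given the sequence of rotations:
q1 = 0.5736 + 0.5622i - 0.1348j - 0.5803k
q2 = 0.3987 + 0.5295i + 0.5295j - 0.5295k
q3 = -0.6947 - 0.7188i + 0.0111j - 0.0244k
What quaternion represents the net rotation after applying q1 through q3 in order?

q2 · q1 = -0.3049 + 0.1492i + 0.2596j - 0.9041k
q3 · q2 · q1 = 0.2941 + 0.1118i - 0.8372j + 0.4473k
0.2941 + 0.1118i - 0.8372j + 0.4473k


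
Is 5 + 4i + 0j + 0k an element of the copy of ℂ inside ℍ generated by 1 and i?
Yes. The quaternion 5 + 4i has j- and k-coefficients y = z = 0, so it lies in the complex subalgebra spanned by 1 and i.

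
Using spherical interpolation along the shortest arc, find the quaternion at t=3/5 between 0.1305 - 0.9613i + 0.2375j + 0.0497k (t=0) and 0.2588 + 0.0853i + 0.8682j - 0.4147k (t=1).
0.2694 - 0.4611i + 0.7942j - 0.29k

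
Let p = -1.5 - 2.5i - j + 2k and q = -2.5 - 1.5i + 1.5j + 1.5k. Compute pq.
-1.5 + 4i + j - 12.5k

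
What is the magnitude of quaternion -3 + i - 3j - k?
√20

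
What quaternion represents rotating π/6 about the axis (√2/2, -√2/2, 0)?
0.9659 + 0.183i - 0.183j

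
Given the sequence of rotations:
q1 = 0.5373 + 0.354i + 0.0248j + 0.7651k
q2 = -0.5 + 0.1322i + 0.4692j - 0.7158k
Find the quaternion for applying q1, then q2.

q2 · q1 = 0.2206 + 0.2708i - 0.1148j - 0.93k
0.2206 + 0.2708i - 0.1148j - 0.93k


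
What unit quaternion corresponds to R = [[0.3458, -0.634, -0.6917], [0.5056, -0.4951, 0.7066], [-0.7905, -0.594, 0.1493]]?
-0.5 + 0.6503i - 0.0494j - 0.5698k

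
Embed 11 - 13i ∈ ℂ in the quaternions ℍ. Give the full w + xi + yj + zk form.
11 - 13i + 0j + 0k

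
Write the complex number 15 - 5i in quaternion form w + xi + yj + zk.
15 - 5i + 0j + 0k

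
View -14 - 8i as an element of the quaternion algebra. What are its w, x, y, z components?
-14 - 8i + 0j + 0k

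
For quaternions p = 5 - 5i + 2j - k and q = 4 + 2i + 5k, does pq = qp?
No: pq = 35 + 31j + 17k ≠ 35 - 20i - 15j + 25k = qp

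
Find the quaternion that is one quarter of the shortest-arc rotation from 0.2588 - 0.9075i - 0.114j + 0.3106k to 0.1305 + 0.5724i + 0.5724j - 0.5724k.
0.1669 - 0.8671i - 0.2459j + 0.3998k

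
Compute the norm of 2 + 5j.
√29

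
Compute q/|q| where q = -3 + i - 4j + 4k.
-0.4629 + 0.1543i - 0.6172j + 0.6172k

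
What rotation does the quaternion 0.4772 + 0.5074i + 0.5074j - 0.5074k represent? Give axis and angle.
axis = (√3/3, √3/3, -√3/3), θ = 123°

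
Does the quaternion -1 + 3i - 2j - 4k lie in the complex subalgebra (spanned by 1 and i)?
No. The quaternion -1 + 3i - 2j - 4k has j-coefficient y = -2 and k-coefficient z = -4, not both zero, so it does not lie in the complex subalgebra spanned by 1 and i.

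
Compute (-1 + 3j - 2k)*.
-1 - 3j + 2k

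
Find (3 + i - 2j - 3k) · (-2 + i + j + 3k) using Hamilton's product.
4 - 2i + j + 18k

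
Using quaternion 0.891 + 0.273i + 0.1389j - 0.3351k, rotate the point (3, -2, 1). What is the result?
(0.929, -3.396, -1.266)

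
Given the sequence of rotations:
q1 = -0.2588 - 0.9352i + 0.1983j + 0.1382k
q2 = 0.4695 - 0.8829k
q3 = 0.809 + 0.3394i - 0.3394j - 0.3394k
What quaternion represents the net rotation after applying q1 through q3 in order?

q2 · q1 = 0.0005 - 0.264i + 0.9188j + 0.2934k
q3 · q2 · q1 = 0.5014 - 0.0011i + 0.7332j + 0.4594k
0.5014 - 0.0011i + 0.7332j + 0.4594k


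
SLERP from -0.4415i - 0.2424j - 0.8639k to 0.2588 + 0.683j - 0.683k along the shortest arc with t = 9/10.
0.2434 - 0.0551i + 0.6122j - 0.7503k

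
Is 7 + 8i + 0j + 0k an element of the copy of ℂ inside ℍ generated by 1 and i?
Yes. The quaternion 7 + 8i has j- and k-coefficients y = z = 0, so it lies in the complex subalgebra spanned by 1 and i.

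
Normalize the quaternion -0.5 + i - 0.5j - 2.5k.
-0.1796 + 0.3592i - 0.1796j - 0.898k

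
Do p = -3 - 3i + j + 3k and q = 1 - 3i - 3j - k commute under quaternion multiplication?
No: pq = -6 + 14i - 2j + 18k ≠ -6 - 2i + 22j - 6k = qp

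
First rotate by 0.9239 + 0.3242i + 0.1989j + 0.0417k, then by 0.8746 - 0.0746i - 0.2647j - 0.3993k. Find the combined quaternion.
0.9015 + 0.283i - 0.1969j - 0.2615k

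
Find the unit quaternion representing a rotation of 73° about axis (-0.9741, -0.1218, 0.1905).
0.8039 - 0.5794i - 0.0724j + 0.1133k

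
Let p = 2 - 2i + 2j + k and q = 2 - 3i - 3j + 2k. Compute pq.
2 - 3i - j + 18k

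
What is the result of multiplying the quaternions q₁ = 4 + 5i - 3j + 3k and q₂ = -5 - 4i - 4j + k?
-15 - 32i - 18j - 43k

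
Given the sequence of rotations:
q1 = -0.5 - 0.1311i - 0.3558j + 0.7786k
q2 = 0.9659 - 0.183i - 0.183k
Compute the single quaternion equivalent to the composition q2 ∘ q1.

q2 · q1 = -0.3645 - 0.1002i - 0.1772j + 0.9087k
-0.3645 - 0.1002i - 0.1772j + 0.9087k


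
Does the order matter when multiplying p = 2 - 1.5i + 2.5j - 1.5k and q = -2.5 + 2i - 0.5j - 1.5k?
Yes: pq = -3 + 3.25i - 12.5j - 3.5k ≠ -3 + 12.25i - 2j + 5k = qp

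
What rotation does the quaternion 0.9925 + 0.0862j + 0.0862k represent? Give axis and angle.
axis = (0, √2/2, √2/2), θ = 14°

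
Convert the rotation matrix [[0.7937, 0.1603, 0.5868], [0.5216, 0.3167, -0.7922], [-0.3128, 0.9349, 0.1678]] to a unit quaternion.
0.7547 + 0.5721i + 0.298j + 0.1197k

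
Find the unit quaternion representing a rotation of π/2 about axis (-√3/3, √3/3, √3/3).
0.7071 - 0.4082i + 0.4082j + 0.4082k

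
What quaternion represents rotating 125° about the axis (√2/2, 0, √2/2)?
0.4617 + 0.6272i + 0.6272k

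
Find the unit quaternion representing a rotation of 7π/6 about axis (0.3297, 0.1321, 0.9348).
-0.2588 + 0.3185i + 0.1276j + 0.9029k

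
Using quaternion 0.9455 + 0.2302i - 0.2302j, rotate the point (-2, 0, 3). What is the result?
(-3.094, -1.094, 1.493)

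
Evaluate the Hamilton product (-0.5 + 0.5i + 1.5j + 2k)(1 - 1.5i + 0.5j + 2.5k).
-5.5 + 4i - 3j + 3.25k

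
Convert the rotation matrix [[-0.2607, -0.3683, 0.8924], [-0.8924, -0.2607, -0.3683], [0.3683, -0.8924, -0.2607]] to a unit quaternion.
-0.2334 + 0.5614i - 0.5614j + 0.5614k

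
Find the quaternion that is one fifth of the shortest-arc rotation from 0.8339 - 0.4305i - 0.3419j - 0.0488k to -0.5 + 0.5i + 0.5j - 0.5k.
0.794 - 0.4621i - 0.3891j + 0.0676k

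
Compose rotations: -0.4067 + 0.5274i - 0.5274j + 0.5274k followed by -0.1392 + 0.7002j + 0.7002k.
0.0566 + 0.6652i + 0.1579j - 0.7275k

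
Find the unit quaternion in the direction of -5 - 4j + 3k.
-0.7071 - 0.5657j + 0.4243k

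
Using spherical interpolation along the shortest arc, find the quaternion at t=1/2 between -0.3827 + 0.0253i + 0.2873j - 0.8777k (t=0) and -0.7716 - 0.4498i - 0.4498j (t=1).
-0.7596 - 0.2793i - 0.1069j - 0.5776k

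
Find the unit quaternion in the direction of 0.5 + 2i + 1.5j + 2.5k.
0.14 + 0.5601i + 0.4201j + 0.7001k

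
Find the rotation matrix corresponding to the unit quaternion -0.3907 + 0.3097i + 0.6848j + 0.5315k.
[[-0.5029, 0.8395, -0.2059], [0.0089, 0.2432, 0.9699], [0.8643, 0.4859, -0.1297]]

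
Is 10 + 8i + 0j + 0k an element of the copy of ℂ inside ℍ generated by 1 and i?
Yes. The quaternion 10 + 8i has j- and k-coefficients y = z = 0, so it lies in the complex subalgebra spanned by 1 and i.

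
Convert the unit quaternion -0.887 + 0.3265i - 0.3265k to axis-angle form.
axis = (√2/2, 0, -√2/2), θ = 305°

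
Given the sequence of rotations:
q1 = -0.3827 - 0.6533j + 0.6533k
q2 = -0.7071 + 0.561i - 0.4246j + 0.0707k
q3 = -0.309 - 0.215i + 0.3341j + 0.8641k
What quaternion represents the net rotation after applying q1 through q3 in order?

q2 · q1 = -0.053 - 0.4459i + 0.2579j - 0.8555k
q3 · q2 · q1 = 0.5736 - 0.3595i - 0.6666j + 0.3121k
0.5736 - 0.3595i - 0.6666j + 0.3121k


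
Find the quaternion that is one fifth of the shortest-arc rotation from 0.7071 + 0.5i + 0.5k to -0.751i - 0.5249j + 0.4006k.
0.6451 + 0.6662i + 0.1468j + 0.3441k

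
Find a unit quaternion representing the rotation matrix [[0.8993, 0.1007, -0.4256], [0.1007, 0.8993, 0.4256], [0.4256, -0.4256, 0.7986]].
0.9483 - 0.2244i - 0.2244j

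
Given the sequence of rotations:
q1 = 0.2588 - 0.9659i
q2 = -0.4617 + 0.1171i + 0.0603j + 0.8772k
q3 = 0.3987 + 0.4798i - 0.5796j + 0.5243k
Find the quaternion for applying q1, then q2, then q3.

q2 · q1 = -0.0064 + 0.4763i - 0.8317j + 0.2853k
q3 · q2 · q1 = -0.8627 + 0.4575i - 0.2151j - 0.0126k
-0.8627 + 0.4575i - 0.2151j - 0.0126k


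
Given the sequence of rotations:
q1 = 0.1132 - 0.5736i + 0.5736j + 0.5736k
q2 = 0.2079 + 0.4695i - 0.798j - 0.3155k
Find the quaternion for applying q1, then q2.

q2 · q1 = 0.9315 - 0.3429i - 0.0594j - 0.1049k
0.9315 - 0.3429i - 0.0594j - 0.1049k


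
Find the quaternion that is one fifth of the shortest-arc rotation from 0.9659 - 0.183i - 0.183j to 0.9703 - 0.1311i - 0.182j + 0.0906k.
0.9676 - 0.1728i - 0.183j + 0.0182k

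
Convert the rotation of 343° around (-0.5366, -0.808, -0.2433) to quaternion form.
-0.989 - 0.0793i - 0.1194j - 0.036k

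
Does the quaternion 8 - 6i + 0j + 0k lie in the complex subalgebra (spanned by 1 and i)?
Yes. The quaternion 8 - 6i has j- and k-coefficients y = z = 0, so it lies in the complex subalgebra spanned by 1 and i.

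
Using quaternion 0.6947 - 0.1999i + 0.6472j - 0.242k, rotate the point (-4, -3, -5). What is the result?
(-5.393, 0.149, 4.571)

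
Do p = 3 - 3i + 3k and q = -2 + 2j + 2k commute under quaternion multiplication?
No: pq = -12 + 12j - 6k ≠ -12 + 12i + 6k = qp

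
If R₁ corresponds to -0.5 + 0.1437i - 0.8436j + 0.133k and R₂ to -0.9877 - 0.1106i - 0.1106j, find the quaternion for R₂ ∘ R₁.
0.4164 - 0.1013i + 0.9032j - 0.0222k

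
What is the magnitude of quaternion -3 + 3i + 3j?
√27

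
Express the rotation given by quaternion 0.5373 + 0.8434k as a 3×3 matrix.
[[-0.4226, -0.9063, 0], [0.9063, -0.4226, 0], [0, 0, 1]]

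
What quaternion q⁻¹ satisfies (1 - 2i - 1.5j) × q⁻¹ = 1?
0.1379 + 0.2759i + 0.2069j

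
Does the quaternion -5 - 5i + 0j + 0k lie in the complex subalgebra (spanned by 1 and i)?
Yes. The quaternion -5 - 5i has j- and k-coefficients y = z = 0, so it lies in the complex subalgebra spanned by 1 and i.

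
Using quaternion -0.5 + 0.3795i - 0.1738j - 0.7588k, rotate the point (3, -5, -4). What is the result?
(5.426, 1.506, -4.277)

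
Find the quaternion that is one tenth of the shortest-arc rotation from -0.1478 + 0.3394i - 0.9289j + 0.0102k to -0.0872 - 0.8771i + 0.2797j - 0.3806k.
-0.1272 + 0.4194i - 0.8972j + 0.0545k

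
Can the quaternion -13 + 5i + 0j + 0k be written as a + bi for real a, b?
Yes. The quaternion -13 + 5i has j- and k-coefficients y = z = 0, so it lies in the complex subalgebra spanned by 1 and i.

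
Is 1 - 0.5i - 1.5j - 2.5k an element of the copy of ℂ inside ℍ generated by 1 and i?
No. The quaternion 1 - 0.5i - 1.5j - 2.5k has j-coefficient y = -1.5 and k-coefficient z = -2.5, not both zero, so it does not lie in the complex subalgebra spanned by 1 and i.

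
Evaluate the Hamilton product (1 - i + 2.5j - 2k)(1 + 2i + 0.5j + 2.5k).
6.75 + 8.25i + 1.5j - 5k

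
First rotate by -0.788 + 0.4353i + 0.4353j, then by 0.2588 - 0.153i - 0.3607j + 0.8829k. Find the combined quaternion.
0.0197 - 0.1511i + 0.7812j - 0.6053k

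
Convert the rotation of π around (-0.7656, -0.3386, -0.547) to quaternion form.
-0.7656i - 0.3386j - 0.547k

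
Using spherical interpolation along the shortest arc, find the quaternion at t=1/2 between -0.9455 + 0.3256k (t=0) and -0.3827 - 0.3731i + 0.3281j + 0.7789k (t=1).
-0.7389 - 0.2076i + 0.1825j + 0.6145k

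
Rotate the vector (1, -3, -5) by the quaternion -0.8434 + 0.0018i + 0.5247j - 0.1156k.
(5.429, -2.132, -0.989)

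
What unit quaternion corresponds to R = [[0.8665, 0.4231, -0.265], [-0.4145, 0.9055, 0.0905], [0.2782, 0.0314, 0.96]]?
0.9659 - 0.0153i - 0.1406j - 0.2168k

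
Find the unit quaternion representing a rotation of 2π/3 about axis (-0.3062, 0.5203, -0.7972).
0.5 - 0.2652i + 0.4506j - 0.6904k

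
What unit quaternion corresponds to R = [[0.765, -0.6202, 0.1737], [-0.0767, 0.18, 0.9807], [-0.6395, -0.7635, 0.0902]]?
0.7133 - 0.6113i + 0.285j + 0.1905k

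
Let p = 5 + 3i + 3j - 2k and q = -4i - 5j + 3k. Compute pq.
33 - 21i - 26j + 12k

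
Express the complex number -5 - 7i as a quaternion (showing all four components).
-5 - 7i + 0j + 0k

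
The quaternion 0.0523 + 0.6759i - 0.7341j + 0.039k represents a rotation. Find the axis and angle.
axis = (0.6768, -0.7351, 0.0391), θ = 174°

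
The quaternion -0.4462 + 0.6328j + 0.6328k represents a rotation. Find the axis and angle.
axis = (0, √2/2, √2/2), θ = 233°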